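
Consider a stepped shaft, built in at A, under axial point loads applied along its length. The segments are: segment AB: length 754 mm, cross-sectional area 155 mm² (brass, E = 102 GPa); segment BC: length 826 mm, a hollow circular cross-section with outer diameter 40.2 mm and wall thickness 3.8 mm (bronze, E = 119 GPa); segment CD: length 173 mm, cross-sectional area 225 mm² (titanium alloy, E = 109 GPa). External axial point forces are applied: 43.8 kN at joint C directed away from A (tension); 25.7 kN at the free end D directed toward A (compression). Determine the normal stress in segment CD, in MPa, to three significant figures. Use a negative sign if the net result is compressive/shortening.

-114 MPa

Internal axial forces (sectioning from the free end, tension +): N_CD = -25.7 kN, N_BC = 18.1 kN, N_AB = 18.1 kN.
σ_CD = N_CD/A_CD = -25700/225 = -114.2 MPa.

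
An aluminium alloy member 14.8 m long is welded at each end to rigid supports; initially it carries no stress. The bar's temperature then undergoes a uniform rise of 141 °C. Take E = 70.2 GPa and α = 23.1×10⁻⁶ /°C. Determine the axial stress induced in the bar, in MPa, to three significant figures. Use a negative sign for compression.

-229 MPa

Free thermal expansion αLΔT = 23.1e-6 · 14800 · 141 = 48.21 mm.
The walls impose strain ε = −(48.21)/14800 = -3.2571e-03; σ = Eε = 70200 · -3.2571e-03 = -228.6 MPa.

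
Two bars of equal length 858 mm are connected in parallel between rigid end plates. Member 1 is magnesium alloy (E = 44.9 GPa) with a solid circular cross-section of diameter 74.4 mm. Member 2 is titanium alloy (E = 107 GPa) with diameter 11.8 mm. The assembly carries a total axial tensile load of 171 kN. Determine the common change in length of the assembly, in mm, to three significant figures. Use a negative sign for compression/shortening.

A_1 = 4347 mm².
A_2 = 109.4 mm².
Equal strain + equilibrium ⇒ each member carries load in proportion to AE: A₁E₁ = 195200000 N, A₂E₂ = 11700000 N, ΣAE = 206900000 N.
δ = PL/ΣAE = 171000·858/206900000 = 0.7091 mm.

0.709 mm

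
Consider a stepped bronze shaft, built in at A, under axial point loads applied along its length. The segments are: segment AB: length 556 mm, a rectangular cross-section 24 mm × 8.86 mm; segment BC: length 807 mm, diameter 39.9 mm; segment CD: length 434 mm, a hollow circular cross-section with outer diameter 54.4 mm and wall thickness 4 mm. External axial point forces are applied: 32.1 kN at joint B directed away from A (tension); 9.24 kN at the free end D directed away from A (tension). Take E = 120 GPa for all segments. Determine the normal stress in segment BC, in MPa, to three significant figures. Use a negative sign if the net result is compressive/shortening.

Internal axial forces (sectioning from the free end, tension +): N_CD = 9.24 kN, N_BC = 9.24 kN, N_AB = 41.34 kN.
A_BC = 1250 mm².
σ_BC = N_BC/A_BC = 9240/1250 = 7.39 MPa.

7.39 MPa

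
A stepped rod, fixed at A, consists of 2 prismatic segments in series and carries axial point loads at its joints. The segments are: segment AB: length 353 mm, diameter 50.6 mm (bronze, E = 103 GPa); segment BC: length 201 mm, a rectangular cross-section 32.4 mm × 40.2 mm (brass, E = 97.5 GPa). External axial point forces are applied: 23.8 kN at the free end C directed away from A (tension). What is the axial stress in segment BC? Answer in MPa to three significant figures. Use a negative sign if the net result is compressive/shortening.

Internal axial forces (sectioning from the free end, tension +): N_BC = 23.8 kN, N_AB = 23.8 kN.
A_BC = 1302 mm².
σ_BC = N_BC/A_BC = 23800/1302 = 18.27 MPa.

18.3 MPa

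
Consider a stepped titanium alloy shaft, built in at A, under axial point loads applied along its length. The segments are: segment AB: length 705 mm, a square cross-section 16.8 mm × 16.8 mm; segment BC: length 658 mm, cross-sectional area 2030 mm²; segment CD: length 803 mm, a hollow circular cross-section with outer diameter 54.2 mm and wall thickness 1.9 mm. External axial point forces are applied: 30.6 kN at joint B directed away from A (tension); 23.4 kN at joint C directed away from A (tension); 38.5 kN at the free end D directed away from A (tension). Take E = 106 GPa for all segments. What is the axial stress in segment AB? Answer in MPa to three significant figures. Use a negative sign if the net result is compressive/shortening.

Internal axial forces (sectioning from the free end, tension +): N_CD = 38.5 kN, N_BC = 61.9 kN, N_AB = 92.5 kN.
A_AB = 282.2 mm².
σ_AB = N_AB/A_AB = 92500/282.2 = 327.7 MPa.

328 MPa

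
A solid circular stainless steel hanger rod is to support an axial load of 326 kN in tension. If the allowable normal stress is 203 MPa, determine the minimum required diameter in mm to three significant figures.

Required area A ≥ P/σ_allow = 326000/203 = 1606 mm².
For a solid circular section, d ≥ √(4A/π) = 45.22 mm.

45.2 mm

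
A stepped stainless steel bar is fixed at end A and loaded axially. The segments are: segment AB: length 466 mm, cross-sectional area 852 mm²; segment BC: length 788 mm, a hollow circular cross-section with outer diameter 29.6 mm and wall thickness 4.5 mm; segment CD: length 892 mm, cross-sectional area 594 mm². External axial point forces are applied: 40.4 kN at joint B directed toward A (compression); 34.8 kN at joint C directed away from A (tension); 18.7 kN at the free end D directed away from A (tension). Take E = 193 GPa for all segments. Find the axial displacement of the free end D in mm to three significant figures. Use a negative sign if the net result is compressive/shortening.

0.798 mm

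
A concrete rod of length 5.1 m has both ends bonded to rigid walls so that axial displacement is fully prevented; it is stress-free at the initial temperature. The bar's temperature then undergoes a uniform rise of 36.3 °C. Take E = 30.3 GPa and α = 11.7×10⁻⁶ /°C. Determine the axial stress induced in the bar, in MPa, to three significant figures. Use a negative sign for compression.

Free thermal expansion αLΔT = 11.7e-6 · 5100 · 36.3 = 2.166 mm.
The walls impose strain ε = −(2.166)/5100 = -4.2471e-04; σ = Eε = 30300 · -4.2471e-04 = -12.87 MPa.

-12.9 MPa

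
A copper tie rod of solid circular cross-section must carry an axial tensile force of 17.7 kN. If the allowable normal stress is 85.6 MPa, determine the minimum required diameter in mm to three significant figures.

Required area A ≥ P/σ_allow = 17700/85.6 = 206.8 mm².
For a solid circular section, d ≥ √(4A/π) = 16.23 mm.

16.2 mm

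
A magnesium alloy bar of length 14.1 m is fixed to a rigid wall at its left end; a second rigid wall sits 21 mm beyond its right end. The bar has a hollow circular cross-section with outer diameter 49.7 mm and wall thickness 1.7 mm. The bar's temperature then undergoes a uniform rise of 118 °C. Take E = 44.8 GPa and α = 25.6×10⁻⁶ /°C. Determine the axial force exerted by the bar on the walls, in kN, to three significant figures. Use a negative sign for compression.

-17.6 kN

Free thermal expansion αLΔT = 25.6e-6 · 14100 · 118 = 42.59 mm.
The walls engage after the gap closes; constrained expansion = 42.59 − 21 = 21.59 mm.
The walls impose strain ε = −(21.59)/14100 = -1.5314e-03; σ = Eε = 44800 · -1.5314e-03 = -68.61 MPa.
Wall reaction R = σ·A = -68.61·256.4 = -17590 N = -17.59 kN.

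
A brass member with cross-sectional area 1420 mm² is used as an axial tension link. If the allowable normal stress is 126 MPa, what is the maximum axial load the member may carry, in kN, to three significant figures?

179 kN

P_max = σ_allow · A = 126 · 1420 = 178900 N = 178.9 kN.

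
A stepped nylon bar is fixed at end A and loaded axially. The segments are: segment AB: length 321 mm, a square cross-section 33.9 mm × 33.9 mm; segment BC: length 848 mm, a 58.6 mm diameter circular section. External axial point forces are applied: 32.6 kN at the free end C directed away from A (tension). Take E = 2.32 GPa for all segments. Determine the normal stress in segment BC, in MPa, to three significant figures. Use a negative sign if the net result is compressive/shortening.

Internal axial forces (sectioning from the free end, tension +): N_BC = 32.6 kN, N_AB = 32.6 kN.
A_BC = 2697 mm².
σ_BC = N_BC/A_BC = 32600/2697 = 12.09 MPa.

12.1 MPa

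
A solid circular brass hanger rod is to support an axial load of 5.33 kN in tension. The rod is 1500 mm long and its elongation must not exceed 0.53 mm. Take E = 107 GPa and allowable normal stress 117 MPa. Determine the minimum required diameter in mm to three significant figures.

13.4 mm

Required area A ≥ P/σ_allow = 5330/117 = 45.56 mm².
For a solid circular section, d ≥ √(4A/π) = 7.616 mm.
Elongation limit: A ≥ PL/(Eδ_allow) = 5330·1500/(107000·0.53) = 141 mm² ⇒ d ≥ 13.4 mm.
The elongation limit governs.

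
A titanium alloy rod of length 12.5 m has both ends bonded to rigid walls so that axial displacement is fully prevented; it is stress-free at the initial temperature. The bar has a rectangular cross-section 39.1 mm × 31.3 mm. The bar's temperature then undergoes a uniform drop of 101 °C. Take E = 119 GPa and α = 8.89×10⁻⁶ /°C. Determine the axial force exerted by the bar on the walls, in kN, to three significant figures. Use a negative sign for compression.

131 kN

Free thermal expansion αLΔT = 8.89e-6 · 12500 · -101 = -11.22 mm.
The walls impose strain ε = −(-11.22)/12500 = 8.9789e-04; σ = Eε = 119000 · 8.9789e-04 = 106.8 MPa.
Wall reaction R = σ·A = 106.8·1224 = 130800 N = 130.8 kN.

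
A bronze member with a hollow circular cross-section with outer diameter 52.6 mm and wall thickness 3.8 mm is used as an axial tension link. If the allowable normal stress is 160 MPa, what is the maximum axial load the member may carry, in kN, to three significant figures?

A = 582.6 mm².
P_max = σ_allow · A = 160 · 582.6 = 93210 N = 93.21 kN.

93.2 kN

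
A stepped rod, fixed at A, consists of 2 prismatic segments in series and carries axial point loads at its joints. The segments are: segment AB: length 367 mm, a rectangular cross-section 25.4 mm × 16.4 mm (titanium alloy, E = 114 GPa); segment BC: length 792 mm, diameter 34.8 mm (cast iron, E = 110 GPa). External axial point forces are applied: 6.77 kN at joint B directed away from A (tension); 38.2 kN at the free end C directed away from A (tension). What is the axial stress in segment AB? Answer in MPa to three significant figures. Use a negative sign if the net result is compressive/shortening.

Internal axial forces (sectioning from the free end, tension +): N_BC = 38.2 kN, N_AB = 44.97 kN.
A_AB = 416.6 mm².
σ_AB = N_AB/A_AB = 44970/416.6 = 108 MPa.

108 MPa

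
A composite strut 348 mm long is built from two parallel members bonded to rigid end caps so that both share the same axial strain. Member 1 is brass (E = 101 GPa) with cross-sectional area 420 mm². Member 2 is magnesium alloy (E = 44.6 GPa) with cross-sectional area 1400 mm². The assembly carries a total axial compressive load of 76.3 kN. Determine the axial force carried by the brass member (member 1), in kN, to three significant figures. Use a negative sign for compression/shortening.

-30.9 kN

Equal strain + equilibrium ⇒ each member carries load in proportion to AE: A₁E₁ = 42420000 N, A₂E₂ = 62440000 N, ΣAE = 104900000 N.
F₁ = P·A₁E₁/ΣAE = -76300·42420000/104900000 = -30870 N.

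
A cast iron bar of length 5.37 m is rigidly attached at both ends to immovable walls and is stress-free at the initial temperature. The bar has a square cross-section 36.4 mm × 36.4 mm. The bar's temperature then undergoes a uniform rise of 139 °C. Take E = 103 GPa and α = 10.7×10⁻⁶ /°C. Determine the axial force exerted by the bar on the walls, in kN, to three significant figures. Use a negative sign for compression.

-203 kN

Free thermal expansion αLΔT = 10.7e-6 · 5370 · 139 = 7.987 mm.
The walls impose strain ε = −(7.987)/5370 = -1.4873e-03; σ = Eε = 103000 · -1.4873e-03 = -153.2 MPa.
Wall reaction R = σ·A = -153.2·1325 = -203000 N = -203 kN.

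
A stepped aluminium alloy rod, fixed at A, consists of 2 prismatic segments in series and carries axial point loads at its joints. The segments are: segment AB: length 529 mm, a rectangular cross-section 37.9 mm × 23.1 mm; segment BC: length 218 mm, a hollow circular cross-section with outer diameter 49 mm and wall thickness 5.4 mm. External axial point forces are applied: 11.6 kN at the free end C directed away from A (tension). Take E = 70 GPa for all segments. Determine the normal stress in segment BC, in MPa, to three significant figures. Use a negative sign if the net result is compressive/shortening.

15.7 MPa

Internal axial forces (sectioning from the free end, tension +): N_BC = 11.6 kN, N_AB = 11.6 kN.
A_BC = 739.7 mm².
σ_BC = N_BC/A_BC = 11600/739.7 = 15.68 MPa.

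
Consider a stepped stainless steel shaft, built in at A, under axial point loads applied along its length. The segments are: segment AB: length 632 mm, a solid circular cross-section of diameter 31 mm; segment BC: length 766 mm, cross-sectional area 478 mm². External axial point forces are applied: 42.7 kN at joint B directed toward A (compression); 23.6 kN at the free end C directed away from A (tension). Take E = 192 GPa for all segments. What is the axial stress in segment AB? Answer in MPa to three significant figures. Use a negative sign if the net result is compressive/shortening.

-25.3 MPa

Internal axial forces (sectioning from the free end, tension +): N_BC = 23.6 kN, N_AB = -19.1 kN.
A_AB = 754.8 mm².
σ_AB = N_AB/A_AB = -19100/754.8 = -25.31 MPa.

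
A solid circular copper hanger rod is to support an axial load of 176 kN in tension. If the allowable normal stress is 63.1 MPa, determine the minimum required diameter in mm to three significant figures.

Required area A ≥ P/σ_allow = 176000/63.1 = 2789 mm².
For a solid circular section, d ≥ √(4A/π) = 59.59 mm.

59.6 mm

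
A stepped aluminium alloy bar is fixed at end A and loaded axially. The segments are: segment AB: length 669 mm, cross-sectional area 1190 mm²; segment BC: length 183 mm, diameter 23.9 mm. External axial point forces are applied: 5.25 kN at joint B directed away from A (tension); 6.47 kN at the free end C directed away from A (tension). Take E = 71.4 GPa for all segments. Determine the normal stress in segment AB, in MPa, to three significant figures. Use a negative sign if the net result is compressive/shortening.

9.85 MPa

Internal axial forces (sectioning from the free end, tension +): N_BC = 6.47 kN, N_AB = 11.72 kN.
σ_AB = N_AB/A_AB = 11720/1190 = 9.849 MPa.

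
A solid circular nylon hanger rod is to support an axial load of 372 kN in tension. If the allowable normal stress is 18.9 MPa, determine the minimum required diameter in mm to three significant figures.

Required area A ≥ P/σ_allow = 372000/18.9 = 19680 mm².
For a solid circular section, d ≥ √(4A/π) = 158.3 mm.

158 mm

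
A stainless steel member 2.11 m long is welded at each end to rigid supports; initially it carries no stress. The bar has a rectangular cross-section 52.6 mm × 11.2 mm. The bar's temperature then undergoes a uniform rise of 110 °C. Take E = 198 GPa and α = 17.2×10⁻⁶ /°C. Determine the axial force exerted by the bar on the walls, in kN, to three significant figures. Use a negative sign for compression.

-221 kN

Free thermal expansion αLΔT = 17.2e-6 · 2110 · 110 = 3.992 mm.
The walls impose strain ε = −(3.992)/2110 = -1.8920e-03; σ = Eε = 198000 · -1.8920e-03 = -374.6 MPa.
Wall reaction R = σ·A = -374.6·589.1 = -220700 N = -220.7 kN.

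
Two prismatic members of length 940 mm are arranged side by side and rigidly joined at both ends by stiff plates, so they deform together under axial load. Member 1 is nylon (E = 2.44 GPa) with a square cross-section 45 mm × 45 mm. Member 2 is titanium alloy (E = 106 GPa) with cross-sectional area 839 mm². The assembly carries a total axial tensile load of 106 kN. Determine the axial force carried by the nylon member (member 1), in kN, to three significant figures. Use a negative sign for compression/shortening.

5.58 kN

A_1 = 2025 mm².
Equal strain + equilibrium ⇒ each member carries load in proportion to AE: A₁E₁ = 4941000 N, A₂E₂ = 88930000 N, ΣAE = 93880000 N.
F₁ = P·A₁E₁/ΣAE = 106000·4941000/93880000 = 5579 N.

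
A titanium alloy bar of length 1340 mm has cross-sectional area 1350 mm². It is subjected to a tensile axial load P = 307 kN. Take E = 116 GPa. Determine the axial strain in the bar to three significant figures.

0.00196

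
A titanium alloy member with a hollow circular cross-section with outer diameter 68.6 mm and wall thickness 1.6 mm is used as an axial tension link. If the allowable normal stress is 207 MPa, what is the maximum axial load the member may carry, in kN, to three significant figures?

69.7 kN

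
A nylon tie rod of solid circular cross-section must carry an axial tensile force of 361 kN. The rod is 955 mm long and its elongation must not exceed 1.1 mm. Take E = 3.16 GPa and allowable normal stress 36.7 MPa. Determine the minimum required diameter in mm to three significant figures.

355 mm

Required area A ≥ P/σ_allow = 361000/36.7 = 9837 mm².
For a solid circular section, d ≥ √(4A/π) = 111.9 mm.
Elongation limit: A ≥ PL/(Eδ_allow) = 361000·955/(3160·1.1) = 99180 mm² ⇒ d ≥ 355.4 mm.
The elongation limit governs.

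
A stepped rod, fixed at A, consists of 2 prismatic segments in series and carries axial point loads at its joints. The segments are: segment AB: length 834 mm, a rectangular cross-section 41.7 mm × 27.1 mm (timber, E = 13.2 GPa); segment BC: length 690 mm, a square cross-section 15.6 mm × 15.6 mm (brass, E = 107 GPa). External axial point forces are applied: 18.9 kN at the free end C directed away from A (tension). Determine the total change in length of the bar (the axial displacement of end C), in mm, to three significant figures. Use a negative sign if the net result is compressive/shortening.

1.56 mm

Internal axial forces (sectioning from the free end, tension +): N_BC = 18.9 kN, N_AB = 18.9 kN.
A_AB = 1130 mm².
A_BC = 243.4 mm².
δ_AB = 18900·834/(1130·13200) = 1.057 mm
δ_BC = 18900·690/(243.4·107000) = 0.5008 mm
δ = Σδ_i = 1.558 mm.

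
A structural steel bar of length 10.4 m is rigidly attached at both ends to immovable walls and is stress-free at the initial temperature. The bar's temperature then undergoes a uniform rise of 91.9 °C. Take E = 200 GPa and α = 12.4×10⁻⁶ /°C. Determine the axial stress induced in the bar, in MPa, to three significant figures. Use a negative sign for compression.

-228 MPa

Free thermal expansion αLΔT = 12.4e-6 · 10400 · 91.9 = 11.85 mm.
The walls impose strain ε = −(11.85)/10400 = -1.1396e-03; σ = Eε = 200000 · -1.1396e-03 = -227.9 MPa.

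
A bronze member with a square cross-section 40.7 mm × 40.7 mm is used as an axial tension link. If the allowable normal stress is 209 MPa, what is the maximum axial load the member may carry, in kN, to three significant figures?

A = 1656 mm².
P_max = σ_allow · A = 209 · 1656 = 346200 N = 346.2 kN.

346 kN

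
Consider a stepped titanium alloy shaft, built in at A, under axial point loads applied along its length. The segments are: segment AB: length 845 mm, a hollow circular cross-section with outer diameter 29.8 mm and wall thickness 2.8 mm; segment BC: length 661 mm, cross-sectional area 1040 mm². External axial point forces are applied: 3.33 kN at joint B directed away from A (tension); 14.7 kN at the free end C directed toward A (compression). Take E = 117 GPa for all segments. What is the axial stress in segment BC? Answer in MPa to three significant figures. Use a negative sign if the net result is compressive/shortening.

Internal axial forces (sectioning from the free end, tension +): N_BC = -14.7 kN, N_AB = -11.37 kN.
σ_BC = N_BC/A_BC = -14700/1040 = -14.13 MPa.

-14.1 MPa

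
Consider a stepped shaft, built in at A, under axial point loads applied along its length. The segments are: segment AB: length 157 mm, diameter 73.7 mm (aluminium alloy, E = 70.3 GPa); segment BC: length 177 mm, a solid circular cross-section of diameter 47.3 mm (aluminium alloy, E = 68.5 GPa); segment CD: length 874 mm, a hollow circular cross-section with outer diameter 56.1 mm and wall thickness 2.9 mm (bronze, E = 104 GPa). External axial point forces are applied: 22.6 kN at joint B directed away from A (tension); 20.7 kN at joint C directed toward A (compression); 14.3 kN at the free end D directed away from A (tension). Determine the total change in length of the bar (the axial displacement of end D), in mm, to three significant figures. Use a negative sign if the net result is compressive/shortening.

Internal axial forces (sectioning from the free end, tension +): N_CD = 14.3 kN, N_BC = -6.4 kN, N_AB = 16.2 kN.
A_AB = 4266 mm².
A_BC = 1757 mm².
A_CD = 484.7 mm².
δ_AB = 16200·157/(4266·70300) = 0.008481 mm
δ_BC = -6400·177/(1757·68500) = -0.009411 mm
δ_CD = 14300·874/(484.7·104000) = 0.2479 mm
δ = Σδ_i = 0.247 mm.

0.247 mm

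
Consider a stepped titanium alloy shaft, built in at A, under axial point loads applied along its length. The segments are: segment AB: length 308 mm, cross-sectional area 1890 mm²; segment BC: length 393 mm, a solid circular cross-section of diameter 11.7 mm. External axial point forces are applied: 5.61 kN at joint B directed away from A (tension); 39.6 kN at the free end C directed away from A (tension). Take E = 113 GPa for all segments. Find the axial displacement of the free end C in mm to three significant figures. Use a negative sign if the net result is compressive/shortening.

Internal axial forces (sectioning from the free end, tension +): N_BC = 39.6 kN, N_AB = 45.21 kN.
A_BC = 107.5 mm².
δ_AB = 45210·308/(1890·113000) = 0.0652 mm
δ_BC = 39600·393/(107.5·113000) = 1.281 mm
δ = Σδ_i = 1.346 mm.

1.35 mm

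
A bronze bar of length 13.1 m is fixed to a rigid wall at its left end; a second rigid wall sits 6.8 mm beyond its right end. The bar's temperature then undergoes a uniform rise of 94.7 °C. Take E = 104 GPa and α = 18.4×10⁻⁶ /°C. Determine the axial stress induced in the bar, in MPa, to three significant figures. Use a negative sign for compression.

-127 MPa

Free thermal expansion αLΔT = 18.4e-6 · 13100 · 94.7 = 22.83 mm.
The walls engage after the gap closes; constrained expansion = 22.83 − 6.8 = 16.03 mm.
The walls impose strain ε = −(16.03)/13100 = -1.2234e-03; σ = Eε = 104000 · -1.2234e-03 = -127.2 MPa.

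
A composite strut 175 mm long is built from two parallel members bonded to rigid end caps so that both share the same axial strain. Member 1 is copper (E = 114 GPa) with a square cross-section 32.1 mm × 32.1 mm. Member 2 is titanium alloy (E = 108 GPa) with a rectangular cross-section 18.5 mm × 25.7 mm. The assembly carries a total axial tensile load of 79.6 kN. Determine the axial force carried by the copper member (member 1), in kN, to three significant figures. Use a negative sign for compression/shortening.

A_1 = 1030 mm².
A_2 = 475.4 mm².
Equal strain + equilibrium ⇒ each member carries load in proportion to AE: A₁E₁ = 117500000 N, A₂E₂ = 51350000 N, ΣAE = 168800000 N.
F₁ = P·A₁E₁/ΣAE = 79600·117500000/168800000 = 55390 N.

55.4 kN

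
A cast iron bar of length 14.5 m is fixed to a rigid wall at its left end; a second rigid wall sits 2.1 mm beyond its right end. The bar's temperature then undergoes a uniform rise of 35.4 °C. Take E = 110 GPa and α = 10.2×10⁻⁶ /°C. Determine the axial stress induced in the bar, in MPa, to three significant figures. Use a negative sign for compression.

-23.8 MPa

Free thermal expansion αLΔT = 10.2e-6 · 14500 · 35.4 = 5.236 mm.
The walls engage after the gap closes; constrained expansion = 5.236 − 2.1 = 3.136 mm.
The walls impose strain ε = −(3.136)/14500 = -2.1625e-04; σ = Eε = 110000 · -2.1625e-04 = -23.79 MPa.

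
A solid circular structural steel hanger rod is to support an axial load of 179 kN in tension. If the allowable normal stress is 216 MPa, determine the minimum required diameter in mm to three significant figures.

32.5 mm

Required area A ≥ P/σ_allow = 179000/216 = 828.7 mm².
For a solid circular section, d ≥ √(4A/π) = 32.48 mm.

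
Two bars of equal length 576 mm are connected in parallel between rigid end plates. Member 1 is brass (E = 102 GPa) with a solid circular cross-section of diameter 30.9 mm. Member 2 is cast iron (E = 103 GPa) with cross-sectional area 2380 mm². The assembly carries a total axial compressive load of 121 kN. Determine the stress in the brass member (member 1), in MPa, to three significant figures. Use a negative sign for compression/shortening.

-38.4 MPa

A_1 = 749.9 mm².
Equal strain + equilibrium ⇒ each member carries load in proportion to AE: A₁E₁ = 76490000 N, A₂E₂ = 245100000 N, ΣAE = 321600000 N.
σ₁ = P·E₁/ΣAE = -121000·102000/321600000 = -38.37 MPa.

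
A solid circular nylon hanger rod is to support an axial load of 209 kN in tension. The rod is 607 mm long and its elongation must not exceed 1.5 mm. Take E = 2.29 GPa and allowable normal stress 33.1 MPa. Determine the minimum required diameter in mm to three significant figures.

Required area A ≥ P/σ_allow = 209000/33.1 = 6314 mm².
For a solid circular section, d ≥ √(4A/π) = 89.66 mm.
Elongation limit: A ≥ PL/(Eδ_allow) = 209000·607/(2290·1.5) = 36930 mm² ⇒ d ≥ 216.8 mm.
The elongation limit governs.

217 mm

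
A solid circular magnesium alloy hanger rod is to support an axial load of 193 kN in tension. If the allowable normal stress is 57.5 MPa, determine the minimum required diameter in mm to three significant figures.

Required area A ≥ P/σ_allow = 193000/57.5 = 3357 mm².
For a solid circular section, d ≥ √(4A/π) = 65.37 mm.

65.4 mm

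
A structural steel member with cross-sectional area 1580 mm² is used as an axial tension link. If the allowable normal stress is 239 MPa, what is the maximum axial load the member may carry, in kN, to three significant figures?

P_max = σ_allow · A = 239 · 1580 = 377600 N = 377.6 kN.

378 kN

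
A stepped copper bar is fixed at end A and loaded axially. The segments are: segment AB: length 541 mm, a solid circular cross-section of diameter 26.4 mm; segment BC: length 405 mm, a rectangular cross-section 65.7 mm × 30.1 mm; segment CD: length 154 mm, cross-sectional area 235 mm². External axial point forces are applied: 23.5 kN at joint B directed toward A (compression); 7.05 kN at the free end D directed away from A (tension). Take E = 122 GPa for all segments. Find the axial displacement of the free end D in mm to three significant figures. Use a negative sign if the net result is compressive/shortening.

-0.0836 mm

Internal axial forces (sectioning from the free end, tension +): N_CD = 7.05 kN, N_BC = 7.05 kN, N_AB = -16.45 kN.
A_AB = 547.4 mm².
A_BC = 1978 mm².
δ_AB = -16450·541/(547.4·122000) = -0.1333 mm
δ_BC = 7050·405/(1978·122000) = 0.01183 mm
δ_CD = 7050·154/(235·122000) = 0.03787 mm
δ = Σδ_i = -0.08356 mm.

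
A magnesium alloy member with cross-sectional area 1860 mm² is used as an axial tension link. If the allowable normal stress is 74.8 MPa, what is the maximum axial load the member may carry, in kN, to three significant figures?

P_max = σ_allow · A = 74.8 · 1860 = 139100 N = 139.1 kN.

139 kN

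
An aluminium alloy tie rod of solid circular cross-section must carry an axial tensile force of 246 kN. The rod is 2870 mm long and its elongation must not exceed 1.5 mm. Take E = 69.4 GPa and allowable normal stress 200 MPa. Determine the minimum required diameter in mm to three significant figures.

92.9 mm

Required area A ≥ P/σ_allow = 246000/200 = 1230 mm².
For a solid circular section, d ≥ √(4A/π) = 39.57 mm.
Elongation limit: A ≥ PL/(Eδ_allow) = 246000·2870/(69400·1.5) = 6782 mm² ⇒ d ≥ 92.93 mm.
The elongation limit governs.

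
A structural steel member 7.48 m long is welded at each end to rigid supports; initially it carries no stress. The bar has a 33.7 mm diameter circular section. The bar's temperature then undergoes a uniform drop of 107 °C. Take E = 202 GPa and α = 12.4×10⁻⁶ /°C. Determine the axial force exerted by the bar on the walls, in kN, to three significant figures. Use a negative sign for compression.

239 kN

Free thermal expansion αLΔT = 12.4e-6 · 7480 · -107 = -9.924 mm.
The walls impose strain ε = −(-9.924)/7480 = 1.3268e-03; σ = Eε = 202000 · 1.3268e-03 = 268 MPa.
Wall reaction R = σ·A = 268·892 = 239100 N = 239.1 kN.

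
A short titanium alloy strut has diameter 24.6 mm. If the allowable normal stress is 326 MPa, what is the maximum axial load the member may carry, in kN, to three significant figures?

A = 475.3 mm².
P_max = σ_allow · A = 326 · 475.3 = 154900 N = 154.9 kN.

155 kN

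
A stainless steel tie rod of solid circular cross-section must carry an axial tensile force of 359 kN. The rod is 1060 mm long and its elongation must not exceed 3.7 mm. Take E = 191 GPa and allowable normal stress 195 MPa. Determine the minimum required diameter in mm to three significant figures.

48.4 mm

Required area A ≥ P/σ_allow = 359000/195 = 1841 mm².
For a solid circular section, d ≥ √(4A/π) = 48.42 mm.
Elongation limit: A ≥ PL/(Eδ_allow) = 359000·1060/(191000·3.7) = 538.5 mm² ⇒ d ≥ 26.18 mm.
The stress limit governs.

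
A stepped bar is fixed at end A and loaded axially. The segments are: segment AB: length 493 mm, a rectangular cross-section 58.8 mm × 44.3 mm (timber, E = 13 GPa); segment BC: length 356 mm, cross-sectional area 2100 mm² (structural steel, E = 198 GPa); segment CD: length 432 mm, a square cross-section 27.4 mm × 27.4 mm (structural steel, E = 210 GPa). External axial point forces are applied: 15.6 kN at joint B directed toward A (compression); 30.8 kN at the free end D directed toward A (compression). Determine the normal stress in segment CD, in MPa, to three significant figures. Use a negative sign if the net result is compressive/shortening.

-41.0 MPa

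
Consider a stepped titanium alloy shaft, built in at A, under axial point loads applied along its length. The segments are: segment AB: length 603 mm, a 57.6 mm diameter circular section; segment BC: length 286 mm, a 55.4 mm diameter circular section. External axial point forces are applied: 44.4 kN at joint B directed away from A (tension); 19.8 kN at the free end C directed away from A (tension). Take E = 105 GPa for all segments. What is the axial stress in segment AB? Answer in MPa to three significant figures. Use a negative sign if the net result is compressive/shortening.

24.6 MPa

Internal axial forces (sectioning from the free end, tension +): N_BC = 19.8 kN, N_AB = 64.2 kN.
A_AB = 2606 mm².
σ_AB = N_AB/A_AB = 64200/2606 = 24.64 MPa.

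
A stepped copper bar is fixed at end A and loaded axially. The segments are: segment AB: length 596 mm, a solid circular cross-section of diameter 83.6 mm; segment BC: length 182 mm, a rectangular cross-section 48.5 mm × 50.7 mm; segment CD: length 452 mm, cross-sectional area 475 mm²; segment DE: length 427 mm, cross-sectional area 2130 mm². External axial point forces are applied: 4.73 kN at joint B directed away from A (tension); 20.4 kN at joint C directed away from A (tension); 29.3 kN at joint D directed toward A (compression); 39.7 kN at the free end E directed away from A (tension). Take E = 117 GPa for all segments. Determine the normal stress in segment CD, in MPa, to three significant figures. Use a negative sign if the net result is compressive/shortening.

21.9 MPa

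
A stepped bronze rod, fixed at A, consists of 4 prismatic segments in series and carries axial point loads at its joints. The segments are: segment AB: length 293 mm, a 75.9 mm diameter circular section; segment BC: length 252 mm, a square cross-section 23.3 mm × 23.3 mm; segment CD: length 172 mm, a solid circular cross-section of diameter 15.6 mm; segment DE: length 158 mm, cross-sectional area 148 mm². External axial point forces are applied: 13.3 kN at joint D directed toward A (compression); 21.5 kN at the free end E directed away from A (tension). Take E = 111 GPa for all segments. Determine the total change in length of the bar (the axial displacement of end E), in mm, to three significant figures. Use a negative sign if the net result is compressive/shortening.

0.312 mm

Internal axial forces (sectioning from the free end, tension +): N_DE = 21.5 kN, N_CD = 8.2 kN, N_BC = 8.2 kN, N_AB = 8.2 kN.
A_AB = 4525 mm².
A_BC = 542.9 mm².
A_CD = 191.1 mm².
δ_AB = 8200·293/(4525·111000) = 0.004784 mm
δ_BC = 8200·252/(542.9·111000) = 0.03429 mm
δ_CD = 8200·172/(191.1·111000) = 0.06648 mm
δ_DE = 21500·158/(148·111000) = 0.2068 mm
δ = Σδ_i = 0.3123 mm.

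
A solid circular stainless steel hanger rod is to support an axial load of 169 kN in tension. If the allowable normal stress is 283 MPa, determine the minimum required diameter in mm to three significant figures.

27.6 mm

Required area A ≥ P/σ_allow = 169000/283 = 597.2 mm².
For a solid circular section, d ≥ √(4A/π) = 27.57 mm.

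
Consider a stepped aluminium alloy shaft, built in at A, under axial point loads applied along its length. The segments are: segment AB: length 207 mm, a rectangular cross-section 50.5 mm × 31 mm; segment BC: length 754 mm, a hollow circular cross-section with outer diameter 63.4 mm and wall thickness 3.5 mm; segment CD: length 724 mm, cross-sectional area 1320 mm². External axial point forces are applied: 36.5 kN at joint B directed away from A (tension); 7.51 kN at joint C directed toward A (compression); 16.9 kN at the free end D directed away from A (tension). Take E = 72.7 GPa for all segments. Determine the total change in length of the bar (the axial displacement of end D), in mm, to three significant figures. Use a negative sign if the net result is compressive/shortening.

Internal axial forces (sectioning from the free end, tension +): N_CD = 16.9 kN, N_BC = 9.39 kN, N_AB = 45.89 kN.
A_AB = 1566 mm².
A_BC = 658.6 mm².
δ_AB = 45890·207/(1566·72700) = 0.08346 mm
δ_BC = 9390·754/(658.6·72700) = 0.1479 mm
δ_CD = 16900·724/(1320·72700) = 0.1275 mm
δ = Σδ_i = 0.3588 mm.

0.359 mm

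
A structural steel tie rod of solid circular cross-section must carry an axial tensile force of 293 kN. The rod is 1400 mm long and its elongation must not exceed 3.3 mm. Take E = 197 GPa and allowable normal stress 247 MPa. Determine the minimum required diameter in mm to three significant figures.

38.9 mm

Required area A ≥ P/σ_allow = 293000/247 = 1186 mm².
For a solid circular section, d ≥ √(4A/π) = 38.86 mm.
Elongation limit: A ≥ PL/(Eδ_allow) = 293000·1400/(197000·3.3) = 631 mm² ⇒ d ≥ 28.34 mm.
The stress limit governs.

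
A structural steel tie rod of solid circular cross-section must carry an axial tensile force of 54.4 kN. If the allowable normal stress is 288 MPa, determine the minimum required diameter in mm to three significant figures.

Required area A ≥ P/σ_allow = 54400/288 = 188.9 mm².
For a solid circular section, d ≥ √(4A/π) = 15.51 mm.

15.5 mm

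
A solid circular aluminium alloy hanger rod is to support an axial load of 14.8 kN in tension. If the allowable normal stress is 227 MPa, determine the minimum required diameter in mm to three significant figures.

Required area A ≥ P/σ_allow = 14800/227 = 65.2 mm².
For a solid circular section, d ≥ √(4A/π) = 9.111 mm.

9.11 mm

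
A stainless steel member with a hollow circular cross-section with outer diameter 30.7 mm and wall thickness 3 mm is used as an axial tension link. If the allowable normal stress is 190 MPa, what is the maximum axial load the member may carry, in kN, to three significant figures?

A = 261.1 mm².
P_max = σ_allow · A = 190 · 261.1 = 49600 N = 49.6 kN.

49.6 kN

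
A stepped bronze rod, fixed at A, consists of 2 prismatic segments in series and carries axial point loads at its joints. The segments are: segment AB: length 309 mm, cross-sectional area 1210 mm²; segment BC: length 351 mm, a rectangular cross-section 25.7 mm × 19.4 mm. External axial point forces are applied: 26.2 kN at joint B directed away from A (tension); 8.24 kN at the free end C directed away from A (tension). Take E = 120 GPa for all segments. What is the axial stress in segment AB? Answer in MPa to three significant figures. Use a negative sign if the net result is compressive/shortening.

28.5 MPa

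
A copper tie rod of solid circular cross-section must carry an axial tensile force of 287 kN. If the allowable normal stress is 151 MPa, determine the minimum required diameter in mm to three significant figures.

49.2 mm

Required area A ≥ P/σ_allow = 287000/151 = 1901 mm².
For a solid circular section, d ≥ √(4A/π) = 49.19 mm.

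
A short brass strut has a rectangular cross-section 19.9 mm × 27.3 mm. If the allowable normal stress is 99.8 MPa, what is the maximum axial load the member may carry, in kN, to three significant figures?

A = 543.3 mm².
P_max = σ_allow · A = 99.8 · 543.3 = 54220 N = 54.22 kN.

54.2 kN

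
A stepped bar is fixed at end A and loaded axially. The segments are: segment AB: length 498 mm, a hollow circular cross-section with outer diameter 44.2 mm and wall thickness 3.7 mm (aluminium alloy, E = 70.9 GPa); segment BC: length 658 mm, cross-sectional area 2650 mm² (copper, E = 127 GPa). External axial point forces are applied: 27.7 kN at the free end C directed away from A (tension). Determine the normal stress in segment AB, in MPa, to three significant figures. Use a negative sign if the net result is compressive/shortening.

Internal axial forces (sectioning from the free end, tension +): N_BC = 27.7 kN, N_AB = 27.7 kN.
A_AB = 470.8 mm².
σ_AB = N_AB/A_AB = 27700/470.8 = 58.84 MPa.

58.8 MPa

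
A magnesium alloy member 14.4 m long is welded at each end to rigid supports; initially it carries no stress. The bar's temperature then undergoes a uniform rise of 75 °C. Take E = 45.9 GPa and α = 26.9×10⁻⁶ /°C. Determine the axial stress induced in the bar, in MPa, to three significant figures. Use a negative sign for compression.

Free thermal expansion αLΔT = 26.9e-6 · 14400 · 75 = 29.05 mm.
The walls impose strain ε = −(29.05)/14400 = -2.0175e-03; σ = Eε = 45900 · -2.0175e-03 = -92.6 MPa.

-92.6 MPa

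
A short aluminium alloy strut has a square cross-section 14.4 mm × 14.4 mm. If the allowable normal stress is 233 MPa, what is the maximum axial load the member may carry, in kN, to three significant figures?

48.3 kN

A = 207.4 mm².
P_max = σ_allow · A = 233 · 207.4 = 48310 N = 48.31 kN.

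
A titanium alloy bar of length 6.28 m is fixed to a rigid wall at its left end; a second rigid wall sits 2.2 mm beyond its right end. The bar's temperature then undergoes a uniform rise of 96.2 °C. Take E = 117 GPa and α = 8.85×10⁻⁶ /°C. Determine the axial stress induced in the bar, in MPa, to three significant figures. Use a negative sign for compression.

Free thermal expansion αLΔT = 8.85e-6 · 6280 · 96.2 = 5.347 mm.
The walls engage after the gap closes; constrained expansion = 5.347 − 2.2 = 3.147 mm.
The walls impose strain ε = −(3.147)/6280 = -5.0105e-04; σ = Eε = 117000 · -5.0105e-04 = -58.62 MPa.

-58.6 MPa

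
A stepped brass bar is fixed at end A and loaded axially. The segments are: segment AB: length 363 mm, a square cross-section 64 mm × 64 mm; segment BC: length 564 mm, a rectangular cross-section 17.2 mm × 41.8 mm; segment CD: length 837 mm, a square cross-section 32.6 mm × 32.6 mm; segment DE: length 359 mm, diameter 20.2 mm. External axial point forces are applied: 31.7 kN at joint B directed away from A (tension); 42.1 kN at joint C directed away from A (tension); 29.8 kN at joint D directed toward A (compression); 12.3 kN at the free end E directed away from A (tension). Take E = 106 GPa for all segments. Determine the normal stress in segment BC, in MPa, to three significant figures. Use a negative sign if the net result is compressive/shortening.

34.2 MPa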